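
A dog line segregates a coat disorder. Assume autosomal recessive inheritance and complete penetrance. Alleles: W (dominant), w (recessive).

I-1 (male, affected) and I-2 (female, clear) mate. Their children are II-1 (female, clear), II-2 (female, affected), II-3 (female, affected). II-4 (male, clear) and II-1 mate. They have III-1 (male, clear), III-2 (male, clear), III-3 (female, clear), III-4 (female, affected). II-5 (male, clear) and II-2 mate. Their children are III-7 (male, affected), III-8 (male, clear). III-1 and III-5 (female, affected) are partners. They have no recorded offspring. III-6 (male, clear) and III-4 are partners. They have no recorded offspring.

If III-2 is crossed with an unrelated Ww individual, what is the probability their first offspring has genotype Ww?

II-4 is clear so carries W and passed w to III-4 (ww), so II-4 is Ww.
II-1 is clear so carries W and received w from I-1 (ww), so II-1 is Ww.
III-2 is a clear offspring of II-4 (Ww) × II-1 (Ww), whose cross gives 1/4 WW : 1/2 Ww : 1/4 ww; conditioning on being clear, III-2 is WW with probability 1/3, Ww with probability 2/3.
Summing over parental genotype combinations, P(offspring has genotype Ww) = 1/3·1/2 + 2/3·1/2 = 1/2.

1/2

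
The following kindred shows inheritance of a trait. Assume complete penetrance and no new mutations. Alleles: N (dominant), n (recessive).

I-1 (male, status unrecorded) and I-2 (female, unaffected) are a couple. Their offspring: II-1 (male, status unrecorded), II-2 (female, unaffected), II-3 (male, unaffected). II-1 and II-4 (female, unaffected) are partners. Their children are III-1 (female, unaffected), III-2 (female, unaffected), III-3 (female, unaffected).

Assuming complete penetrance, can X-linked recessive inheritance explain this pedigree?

A consistent assignment under X-linked recessive exists: I-1 X^N Y, I-2 X^N X^N, II-1 X^N Y, II-2 X^N X^N, II-3 X^N Y, II-4 X^N X^N, III-1 X^N X^N, III-2 X^N X^N, III-3 X^N X^N.
In this assignment every recorded phenotype matches its genotype and every non-founder's genotype is obtainable from its parents' genotypes, so the pedigree is consistent.

Yes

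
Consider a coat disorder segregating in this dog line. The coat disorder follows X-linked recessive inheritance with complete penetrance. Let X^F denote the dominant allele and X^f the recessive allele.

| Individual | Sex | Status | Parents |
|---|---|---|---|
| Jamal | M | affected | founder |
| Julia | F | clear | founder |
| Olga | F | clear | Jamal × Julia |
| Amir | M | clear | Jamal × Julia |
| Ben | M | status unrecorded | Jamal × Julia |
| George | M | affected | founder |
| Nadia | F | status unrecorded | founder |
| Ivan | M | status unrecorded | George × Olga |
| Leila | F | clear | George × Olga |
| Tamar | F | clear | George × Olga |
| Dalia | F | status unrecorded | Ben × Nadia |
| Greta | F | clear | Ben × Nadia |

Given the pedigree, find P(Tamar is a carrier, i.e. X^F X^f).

Tamar is clear so carries F and received f from George (X^f Y), so Tamar is X^F X^f, giving P(X^F X^f) = 1.

1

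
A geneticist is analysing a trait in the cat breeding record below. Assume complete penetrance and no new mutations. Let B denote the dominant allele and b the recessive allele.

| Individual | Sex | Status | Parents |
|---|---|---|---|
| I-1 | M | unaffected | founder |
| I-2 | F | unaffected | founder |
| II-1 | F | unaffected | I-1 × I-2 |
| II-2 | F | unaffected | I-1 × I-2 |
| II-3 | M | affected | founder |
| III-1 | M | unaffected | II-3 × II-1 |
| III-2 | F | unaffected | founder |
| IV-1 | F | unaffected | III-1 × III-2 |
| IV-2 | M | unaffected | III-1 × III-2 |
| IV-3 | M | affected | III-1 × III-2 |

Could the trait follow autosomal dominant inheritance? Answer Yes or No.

Under autosomal dominant, IV-3 (affected, male) cannot arise from III-1 (unaffected) × III-2 (unaffected).

No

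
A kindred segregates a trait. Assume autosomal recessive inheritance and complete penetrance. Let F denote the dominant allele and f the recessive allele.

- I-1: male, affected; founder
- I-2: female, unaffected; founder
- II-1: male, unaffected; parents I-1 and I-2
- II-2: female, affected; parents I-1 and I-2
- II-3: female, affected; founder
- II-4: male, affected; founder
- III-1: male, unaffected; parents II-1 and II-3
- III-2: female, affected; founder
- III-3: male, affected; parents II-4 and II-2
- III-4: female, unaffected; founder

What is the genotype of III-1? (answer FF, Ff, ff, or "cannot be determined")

Ff

From phenotype alone, III-1 is FF or Ff.
III-1 is unaffected so carries F and received f from II-3 (ff), so III-1 is Ff.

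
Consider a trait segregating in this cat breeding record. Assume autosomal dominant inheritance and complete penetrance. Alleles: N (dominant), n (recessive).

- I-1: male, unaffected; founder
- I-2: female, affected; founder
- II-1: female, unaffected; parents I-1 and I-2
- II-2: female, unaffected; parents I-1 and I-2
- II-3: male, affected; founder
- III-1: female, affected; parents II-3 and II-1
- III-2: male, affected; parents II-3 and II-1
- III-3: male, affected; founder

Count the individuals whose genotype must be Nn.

3

Obligate heterozygotes: I-2 is affected so carries N and passed n to II-1 (nn), so I-2 is Nn; III-1 is affected so carries N and received n from II-1 (nn), so III-1 is Nn; III-2 is affected so carries N and received n from II-1 (nn), so III-2 is Nn.
Every other individual is either homozygous by phenotype or has at least one consistent homozygous assignment, so the count is 3.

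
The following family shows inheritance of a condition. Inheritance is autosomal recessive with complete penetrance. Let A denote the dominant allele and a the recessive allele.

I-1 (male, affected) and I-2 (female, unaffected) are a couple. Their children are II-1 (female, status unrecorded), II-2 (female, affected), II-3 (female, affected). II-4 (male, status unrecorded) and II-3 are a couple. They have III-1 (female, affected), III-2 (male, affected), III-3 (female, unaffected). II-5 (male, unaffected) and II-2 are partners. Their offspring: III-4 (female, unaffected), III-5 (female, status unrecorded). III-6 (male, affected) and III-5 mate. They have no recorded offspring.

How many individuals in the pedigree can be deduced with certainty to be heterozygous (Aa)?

Obligate heterozygotes: I-2 is unaffected so carries A and passed a to II-2 (aa), so I-2 is Aa; II-4 passed A to III-3 (Aa, whose a came from II-3) and passed a to III-1 (aa), so II-4 is Aa; III-3 is unaffected so carries A and received a from II-3 (aa), so III-3 is Aa; III-4 is unaffected so carries A and received a from II-2 (aa), so III-4 is Aa.
Every other individual is either homozygous by phenotype or has at least one consistent homozygous assignment, so the count is 4.

4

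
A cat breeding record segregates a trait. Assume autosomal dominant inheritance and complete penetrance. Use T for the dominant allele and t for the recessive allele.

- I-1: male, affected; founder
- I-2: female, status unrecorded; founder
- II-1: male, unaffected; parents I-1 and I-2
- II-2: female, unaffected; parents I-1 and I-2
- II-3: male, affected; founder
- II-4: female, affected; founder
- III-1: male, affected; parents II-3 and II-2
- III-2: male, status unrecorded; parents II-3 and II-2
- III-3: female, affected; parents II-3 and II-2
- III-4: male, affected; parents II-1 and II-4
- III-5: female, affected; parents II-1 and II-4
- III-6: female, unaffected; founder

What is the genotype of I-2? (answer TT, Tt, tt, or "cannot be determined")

cannot be determined

I-2's phenotype is unrecorded, and no parent or child forces a single allele at both positions; consistent genotype assignments exist with I-2 as Tt or tt.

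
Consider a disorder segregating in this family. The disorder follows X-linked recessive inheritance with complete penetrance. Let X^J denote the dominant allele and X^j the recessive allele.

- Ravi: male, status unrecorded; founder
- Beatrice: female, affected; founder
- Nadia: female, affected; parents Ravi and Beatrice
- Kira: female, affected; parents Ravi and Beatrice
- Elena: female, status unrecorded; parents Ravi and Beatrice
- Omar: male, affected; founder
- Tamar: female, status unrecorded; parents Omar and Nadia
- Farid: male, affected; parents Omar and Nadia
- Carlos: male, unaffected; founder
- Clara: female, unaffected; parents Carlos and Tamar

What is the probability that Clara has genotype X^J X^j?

1

Clara is unaffected so carries J and received j from Tamar (X^j X^j), so Clara is X^J X^j, giving P(X^J X^j) = 1.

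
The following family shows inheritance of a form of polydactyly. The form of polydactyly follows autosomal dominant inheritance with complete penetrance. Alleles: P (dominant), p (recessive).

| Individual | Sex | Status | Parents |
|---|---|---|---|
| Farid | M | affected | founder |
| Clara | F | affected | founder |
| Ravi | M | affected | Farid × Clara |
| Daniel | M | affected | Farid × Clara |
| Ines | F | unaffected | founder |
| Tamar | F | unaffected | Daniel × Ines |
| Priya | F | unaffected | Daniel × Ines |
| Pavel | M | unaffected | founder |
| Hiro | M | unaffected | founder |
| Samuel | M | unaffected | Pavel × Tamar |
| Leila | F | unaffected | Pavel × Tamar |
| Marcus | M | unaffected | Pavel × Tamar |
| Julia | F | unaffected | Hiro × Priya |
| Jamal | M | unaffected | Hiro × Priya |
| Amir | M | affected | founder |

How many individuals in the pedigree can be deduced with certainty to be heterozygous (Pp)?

Obligate heterozygotes: Daniel is affected so carries P and passed p to Tamar (pp), so Daniel is Pp.
Every other individual is either homozygous by phenotype or has at least one consistent homozygous assignment, so the count is 1.

1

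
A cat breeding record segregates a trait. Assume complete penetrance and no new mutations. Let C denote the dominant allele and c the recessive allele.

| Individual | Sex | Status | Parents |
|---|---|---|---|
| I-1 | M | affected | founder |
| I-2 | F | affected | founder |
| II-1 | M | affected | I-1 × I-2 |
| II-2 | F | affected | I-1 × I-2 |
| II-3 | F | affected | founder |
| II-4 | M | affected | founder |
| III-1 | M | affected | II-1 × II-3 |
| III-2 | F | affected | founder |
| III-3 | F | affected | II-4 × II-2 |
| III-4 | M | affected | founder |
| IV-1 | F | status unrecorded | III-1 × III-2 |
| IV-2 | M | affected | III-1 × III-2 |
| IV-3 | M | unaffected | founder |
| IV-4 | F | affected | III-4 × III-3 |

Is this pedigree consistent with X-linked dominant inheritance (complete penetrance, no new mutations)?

A consistent assignment under X-linked dominant exists: I-1 X^C Y, I-2 X^C X^C, II-1 X^C Y, II-2 X^C X^C, II-3 X^C X^C, II-4 X^C Y, III-1 X^C Y, III-2 X^C X^C, III-3 X^C X^C, III-4 X^C Y, IV-1 X^C X^C, IV-2 X^C Y, IV-3 X^c Y, IV-4 X^C X^C.
In this assignment every recorded phenotype matches its genotype and every non-founder's genotype is obtainable from its parents' genotypes, so the pedigree is consistent.

Yes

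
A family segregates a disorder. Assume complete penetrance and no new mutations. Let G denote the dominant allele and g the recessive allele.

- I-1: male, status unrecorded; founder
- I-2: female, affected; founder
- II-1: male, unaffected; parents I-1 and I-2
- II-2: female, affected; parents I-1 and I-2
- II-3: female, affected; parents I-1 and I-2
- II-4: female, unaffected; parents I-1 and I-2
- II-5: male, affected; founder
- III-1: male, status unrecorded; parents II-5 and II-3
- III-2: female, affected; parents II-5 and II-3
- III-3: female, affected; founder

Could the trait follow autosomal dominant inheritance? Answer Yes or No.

Yes

A consistent assignment under autosomal dominant exists: I-1 Gg, I-2 Gg, II-1 gg, II-2 GG, II-3 GG, II-4 gg, II-5 GG, III-1 GG, III-2 GG, III-3 GG.
In this assignment every recorded phenotype matches its genotype and every non-founder's genotype is obtainable from its parents' genotypes, so the pedigree is consistent.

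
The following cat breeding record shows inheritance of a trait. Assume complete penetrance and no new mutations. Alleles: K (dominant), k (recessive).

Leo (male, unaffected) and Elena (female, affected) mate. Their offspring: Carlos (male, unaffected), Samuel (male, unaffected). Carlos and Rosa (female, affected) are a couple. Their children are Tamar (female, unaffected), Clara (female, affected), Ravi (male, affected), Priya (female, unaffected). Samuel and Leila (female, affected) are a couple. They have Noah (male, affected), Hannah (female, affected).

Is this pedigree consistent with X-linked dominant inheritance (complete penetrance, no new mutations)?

Yes

A consistent assignment under X-linked dominant exists: Leo X^k Y, Elena X^K X^k, Carlos X^k Y, Samuel X^k Y, Rosa X^K X^k, Leila X^K X^K, Tamar X^k X^k, Clara X^K X^k, Ravi X^K Y, Priya X^k X^k, Noah X^K Y, Hannah X^K X^k.
In this assignment every recorded phenotype matches its genotype and every non-founder's genotype is obtainable from its parents' genotypes, so the pedigree is consistent.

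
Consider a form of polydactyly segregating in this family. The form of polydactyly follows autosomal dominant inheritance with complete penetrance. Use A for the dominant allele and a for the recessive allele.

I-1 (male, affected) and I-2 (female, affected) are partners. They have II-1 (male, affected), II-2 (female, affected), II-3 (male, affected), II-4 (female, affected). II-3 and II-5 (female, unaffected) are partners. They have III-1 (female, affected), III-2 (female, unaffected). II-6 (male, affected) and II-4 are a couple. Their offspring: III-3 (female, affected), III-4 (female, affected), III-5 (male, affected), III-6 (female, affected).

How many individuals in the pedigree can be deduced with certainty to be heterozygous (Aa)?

2

Obligate heterozygotes: II-3 is affected so carries A and passed a to III-2 (aa), so II-3 is Aa; III-1 is affected so carries A and received a from II-5 (aa), so III-1 is Aa.
Every other individual is either homozygous by phenotype or has at least one consistent homozygous assignment, so the count is 2.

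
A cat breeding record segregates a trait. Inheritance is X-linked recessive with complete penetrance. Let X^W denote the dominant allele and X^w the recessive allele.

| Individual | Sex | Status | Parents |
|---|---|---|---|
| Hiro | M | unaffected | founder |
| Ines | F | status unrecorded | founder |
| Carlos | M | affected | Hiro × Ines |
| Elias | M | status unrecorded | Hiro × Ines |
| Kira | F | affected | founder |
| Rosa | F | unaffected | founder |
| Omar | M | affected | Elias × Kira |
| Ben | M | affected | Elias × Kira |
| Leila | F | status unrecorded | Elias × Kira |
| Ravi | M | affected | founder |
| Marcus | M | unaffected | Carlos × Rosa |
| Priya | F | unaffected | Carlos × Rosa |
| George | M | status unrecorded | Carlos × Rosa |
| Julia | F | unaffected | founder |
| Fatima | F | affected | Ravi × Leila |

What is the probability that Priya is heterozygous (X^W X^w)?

1

Priya is unaffected so carries W and received w from Carlos (X^w Y), so Priya is X^W X^w, giving P(X^W X^w) = 1.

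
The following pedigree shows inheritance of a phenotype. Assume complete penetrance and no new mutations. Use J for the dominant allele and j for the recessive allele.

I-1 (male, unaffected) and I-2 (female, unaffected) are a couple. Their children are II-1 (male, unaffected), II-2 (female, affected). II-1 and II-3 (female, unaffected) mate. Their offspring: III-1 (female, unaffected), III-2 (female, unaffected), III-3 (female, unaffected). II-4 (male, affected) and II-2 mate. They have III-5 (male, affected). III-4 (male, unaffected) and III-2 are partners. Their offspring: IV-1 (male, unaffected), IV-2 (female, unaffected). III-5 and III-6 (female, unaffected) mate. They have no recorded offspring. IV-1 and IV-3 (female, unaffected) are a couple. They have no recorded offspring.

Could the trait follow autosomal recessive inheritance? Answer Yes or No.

A consistent assignment under autosomal recessive exists: I-1 Jj, I-2 Jj, II-1 JJ, II-2 jj, II-3 JJ, II-4 jj, III-1 JJ, III-2 JJ, III-3 JJ, III-4 JJ, III-5 jj, III-6 JJ, IV-1 JJ, IV-2 JJ, IV-3 JJ.
In this assignment every recorded phenotype matches its genotype and every non-founder's genotype is obtainable from its parents' genotypes, so the pedigree is consistent.

Yes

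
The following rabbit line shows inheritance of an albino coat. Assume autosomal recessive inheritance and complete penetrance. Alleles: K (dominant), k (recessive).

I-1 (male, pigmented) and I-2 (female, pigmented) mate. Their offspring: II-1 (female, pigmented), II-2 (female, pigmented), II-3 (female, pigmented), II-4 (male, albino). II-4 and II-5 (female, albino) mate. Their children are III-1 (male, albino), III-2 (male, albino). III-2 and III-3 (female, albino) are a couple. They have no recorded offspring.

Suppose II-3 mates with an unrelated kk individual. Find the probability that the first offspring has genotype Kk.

2/3

I-1 is pigmented so carries K and passed k to II-4 (kk), so I-1 is Kk.
I-2 is pigmented so carries K and passed k to II-4 (kk), so I-2 is Kk.
II-3 is a pigmented offspring of I-1 (Kk) × I-2 (Kk), whose cross gives 1/4 KK : 1/2 Kk : 1/4 kk; conditioning on being pigmented, II-3 is KK with probability 1/3, Kk with probability 2/3.
Summing over parental genotype combinations, P(offspring has genotype Kk) = 1/3·1 + 2/3·1/2 = 2/3.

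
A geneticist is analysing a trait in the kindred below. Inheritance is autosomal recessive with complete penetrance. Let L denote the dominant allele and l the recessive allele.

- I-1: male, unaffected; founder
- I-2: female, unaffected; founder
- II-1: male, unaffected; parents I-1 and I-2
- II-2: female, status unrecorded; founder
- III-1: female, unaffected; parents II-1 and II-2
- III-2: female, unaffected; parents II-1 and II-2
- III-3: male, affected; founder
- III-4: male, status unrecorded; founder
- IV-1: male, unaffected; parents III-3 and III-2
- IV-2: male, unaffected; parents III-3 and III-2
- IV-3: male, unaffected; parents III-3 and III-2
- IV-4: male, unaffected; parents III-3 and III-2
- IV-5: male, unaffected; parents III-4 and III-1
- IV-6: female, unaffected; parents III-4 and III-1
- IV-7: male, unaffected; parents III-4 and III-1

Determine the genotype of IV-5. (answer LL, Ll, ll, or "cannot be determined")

IV-5's phenotype allows LL or Ll, and no parent or child forces a single allele at both positions; consistent genotype assignments exist with IV-5 as LL or Ll.

cannot be determined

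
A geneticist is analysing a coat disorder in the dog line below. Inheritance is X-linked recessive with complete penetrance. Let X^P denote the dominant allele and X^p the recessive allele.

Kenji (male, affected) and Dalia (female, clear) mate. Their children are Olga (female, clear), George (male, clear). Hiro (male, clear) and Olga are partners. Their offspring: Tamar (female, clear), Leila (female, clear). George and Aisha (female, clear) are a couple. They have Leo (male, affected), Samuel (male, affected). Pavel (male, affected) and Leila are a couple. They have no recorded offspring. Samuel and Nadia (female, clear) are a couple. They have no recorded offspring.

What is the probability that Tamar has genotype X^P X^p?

Hiro is clear, so Hiro is X^P Y.
Olga is clear so carries P and received p from Kenji (X^p Y), so Olga is X^P X^p.
Their cross gives offspring ratios 1/2 X^P X^P : 1/2 X^P X^p. Conditioning on Tamar being clear, P(X^P X^p) = 1/2 / 1 = 1/2.

1/2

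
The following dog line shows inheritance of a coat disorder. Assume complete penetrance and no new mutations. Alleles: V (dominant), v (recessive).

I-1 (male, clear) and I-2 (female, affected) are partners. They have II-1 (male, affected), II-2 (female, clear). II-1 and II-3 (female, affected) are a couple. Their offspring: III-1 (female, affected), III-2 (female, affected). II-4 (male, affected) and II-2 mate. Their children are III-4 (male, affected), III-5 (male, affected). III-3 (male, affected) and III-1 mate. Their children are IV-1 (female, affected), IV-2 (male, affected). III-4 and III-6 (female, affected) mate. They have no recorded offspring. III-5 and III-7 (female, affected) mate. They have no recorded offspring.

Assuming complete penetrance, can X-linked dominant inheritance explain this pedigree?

Under X-linked dominant, III-4 (affected, male) cannot arise from II-4 (affected) × II-2 (clear).

No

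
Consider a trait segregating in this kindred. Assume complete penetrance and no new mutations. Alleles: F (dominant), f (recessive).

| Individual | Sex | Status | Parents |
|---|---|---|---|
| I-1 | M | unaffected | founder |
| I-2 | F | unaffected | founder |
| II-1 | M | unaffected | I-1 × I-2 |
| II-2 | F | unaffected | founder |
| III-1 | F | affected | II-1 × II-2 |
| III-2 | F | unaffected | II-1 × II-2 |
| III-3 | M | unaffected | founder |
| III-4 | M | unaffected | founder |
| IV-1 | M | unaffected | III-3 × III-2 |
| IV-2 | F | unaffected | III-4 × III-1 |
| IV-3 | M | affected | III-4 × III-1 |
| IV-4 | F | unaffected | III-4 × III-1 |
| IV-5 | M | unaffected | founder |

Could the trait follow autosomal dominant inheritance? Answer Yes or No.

No

Under autosomal dominant, III-1 (affected, female) cannot arise from II-1 (unaffected) × II-2 (unaffected).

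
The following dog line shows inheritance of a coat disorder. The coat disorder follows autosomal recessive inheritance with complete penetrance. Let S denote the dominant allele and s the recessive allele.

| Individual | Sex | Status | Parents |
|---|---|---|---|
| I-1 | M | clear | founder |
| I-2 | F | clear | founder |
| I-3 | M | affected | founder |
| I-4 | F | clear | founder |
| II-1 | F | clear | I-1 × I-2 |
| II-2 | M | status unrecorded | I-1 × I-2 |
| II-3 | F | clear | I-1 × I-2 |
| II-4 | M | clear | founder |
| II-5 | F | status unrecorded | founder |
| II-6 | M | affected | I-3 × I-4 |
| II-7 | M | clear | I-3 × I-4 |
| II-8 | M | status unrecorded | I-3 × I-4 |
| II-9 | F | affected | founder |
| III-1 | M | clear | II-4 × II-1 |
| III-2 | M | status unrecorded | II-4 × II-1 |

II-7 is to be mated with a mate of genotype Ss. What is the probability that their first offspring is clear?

II-7 is clear so carries S and received s from I-3 (ss), so II-7 is Ss.
The cross gives 1/4 SS : 1/2 Ss : 1/4 ss, so P(offspring is clear) = 3/4.

3/4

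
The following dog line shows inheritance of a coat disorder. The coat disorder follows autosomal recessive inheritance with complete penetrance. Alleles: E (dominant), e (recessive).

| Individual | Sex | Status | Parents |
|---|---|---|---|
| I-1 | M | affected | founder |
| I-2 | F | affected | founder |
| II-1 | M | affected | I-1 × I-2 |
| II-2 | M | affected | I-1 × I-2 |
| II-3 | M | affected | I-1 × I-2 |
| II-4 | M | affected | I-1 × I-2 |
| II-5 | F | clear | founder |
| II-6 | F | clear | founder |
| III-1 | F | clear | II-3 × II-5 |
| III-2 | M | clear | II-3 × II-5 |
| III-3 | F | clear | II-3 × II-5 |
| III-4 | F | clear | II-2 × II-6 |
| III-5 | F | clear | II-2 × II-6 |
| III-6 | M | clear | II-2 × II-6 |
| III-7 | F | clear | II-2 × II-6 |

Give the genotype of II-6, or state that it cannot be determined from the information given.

cannot be determined

II-6's phenotype allows EE or Ee, and no parent or child forces a single allele at both positions; consistent genotype assignments exist with II-6 as EE or Ee.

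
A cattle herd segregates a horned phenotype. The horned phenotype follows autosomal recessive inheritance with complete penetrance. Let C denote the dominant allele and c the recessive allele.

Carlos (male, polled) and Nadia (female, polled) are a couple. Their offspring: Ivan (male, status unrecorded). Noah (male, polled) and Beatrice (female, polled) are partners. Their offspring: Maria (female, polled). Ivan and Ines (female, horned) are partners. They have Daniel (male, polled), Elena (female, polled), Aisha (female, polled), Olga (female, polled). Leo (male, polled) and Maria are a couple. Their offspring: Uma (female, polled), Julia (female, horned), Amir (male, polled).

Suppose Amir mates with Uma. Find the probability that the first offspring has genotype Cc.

Leo is polled so carries C and passed c to Julia (cc), so Leo is Cc.
Maria is polled so carries C and passed c to Julia (cc), so Maria is Cc.
Amir is a polled offspring of Leo (Cc) × Maria (Cc), whose cross gives 1/4 CC : 1/2 Cc : 1/4 cc; conditioning on being polled, Amir is CC with probability 1/3, Cc with probability 2/3.
Uma is a polled offspring of Leo (Cc) × Maria (Cc), whose cross gives 1/4 CC : 1/2 Cc : 1/4 cc; conditioning on being polled, Uma is CC with probability 1/3, Cc with probability 2/3.
Summing over parental genotype combinations, P(offspring has genotype Cc) = 2/9·1/2 + 2/9·1/2 + 4/9·1/2 = 4/9.

4/9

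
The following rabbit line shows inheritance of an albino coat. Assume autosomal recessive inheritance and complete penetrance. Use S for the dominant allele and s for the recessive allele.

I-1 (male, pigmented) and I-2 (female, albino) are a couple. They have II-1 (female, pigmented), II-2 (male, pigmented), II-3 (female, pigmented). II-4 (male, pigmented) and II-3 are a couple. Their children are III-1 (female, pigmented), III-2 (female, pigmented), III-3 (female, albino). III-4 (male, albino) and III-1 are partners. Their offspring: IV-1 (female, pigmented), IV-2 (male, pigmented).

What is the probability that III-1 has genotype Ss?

II-4 is pigmented so carries S and passed s to III-3 (ss), so II-4 is Ss.
II-3 is pigmented so carries S and received s from I-2 (ss), so II-3 is Ss.
Their cross gives offspring ratios 1/4 SS : 1/2 Ss : 1/4 ss. Conditioning on III-1 being pigmented, P(Ss) = 1/2 / 3/4 = 2/3 before taking III-1's own offspring into account.
III-4 is albino, so III-4 is ss.
Now use III-1's offspring. Probability of each recorded status — pigmented daughter IV-1: 1/2 if III-1 is Ss, 1 if SS; pigmented son IV-2: 1/2 if III-1 is Ss, 1 if SS.
Bayes: P(Ss) = 2/3·1/4 / (2/3·1/4 + 1/3·1) = 1/3.

1/3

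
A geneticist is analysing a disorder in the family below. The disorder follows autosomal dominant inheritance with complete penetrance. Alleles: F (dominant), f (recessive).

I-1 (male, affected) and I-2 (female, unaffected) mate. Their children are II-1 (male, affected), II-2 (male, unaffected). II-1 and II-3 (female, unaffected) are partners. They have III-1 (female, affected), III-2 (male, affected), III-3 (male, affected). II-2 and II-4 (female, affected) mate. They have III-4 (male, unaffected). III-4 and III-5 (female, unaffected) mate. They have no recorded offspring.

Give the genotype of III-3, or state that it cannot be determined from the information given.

Ff

From phenotype alone, III-3 is FF or Ff.
III-3 is affected so carries F and received f from II-3 (ff), so III-3 is Ff.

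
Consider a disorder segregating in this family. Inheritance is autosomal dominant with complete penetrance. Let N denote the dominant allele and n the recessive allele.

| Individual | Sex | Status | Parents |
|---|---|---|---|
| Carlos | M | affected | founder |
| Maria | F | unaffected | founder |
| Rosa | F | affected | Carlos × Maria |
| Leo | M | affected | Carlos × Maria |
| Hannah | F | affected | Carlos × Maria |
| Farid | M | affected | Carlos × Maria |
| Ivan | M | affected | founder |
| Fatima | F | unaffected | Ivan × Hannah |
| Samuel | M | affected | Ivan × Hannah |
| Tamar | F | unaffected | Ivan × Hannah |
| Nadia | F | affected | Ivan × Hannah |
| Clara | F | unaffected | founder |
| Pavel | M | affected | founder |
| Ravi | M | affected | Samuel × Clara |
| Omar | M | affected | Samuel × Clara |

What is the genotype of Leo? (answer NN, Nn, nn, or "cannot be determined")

Nn

From phenotype alone, Leo is NN or Nn.
Leo is affected so carries N and received n from Maria (nn), so Leo is Nn.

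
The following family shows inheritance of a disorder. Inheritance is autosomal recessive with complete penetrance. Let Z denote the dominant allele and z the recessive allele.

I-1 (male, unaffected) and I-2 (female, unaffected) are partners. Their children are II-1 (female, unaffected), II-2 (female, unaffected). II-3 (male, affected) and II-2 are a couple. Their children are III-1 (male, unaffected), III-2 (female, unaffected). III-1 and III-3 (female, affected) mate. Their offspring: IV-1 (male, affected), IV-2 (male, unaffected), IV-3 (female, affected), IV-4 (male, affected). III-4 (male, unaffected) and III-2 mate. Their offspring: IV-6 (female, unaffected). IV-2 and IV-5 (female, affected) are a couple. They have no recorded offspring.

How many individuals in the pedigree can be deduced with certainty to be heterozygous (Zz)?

3

Obligate heterozygotes: III-1 is unaffected so carries Z and received z from II-3 (zz), so III-1 is Zz; III-2 is unaffected so carries Z and received z from II-3 (zz), so III-2 is Zz; IV-2 is unaffected so carries Z and received z from III-3 (zz), so IV-2 is Zz.
Every other individual is either homozygous by phenotype or has at least one consistent homozygous assignment, so the count is 3.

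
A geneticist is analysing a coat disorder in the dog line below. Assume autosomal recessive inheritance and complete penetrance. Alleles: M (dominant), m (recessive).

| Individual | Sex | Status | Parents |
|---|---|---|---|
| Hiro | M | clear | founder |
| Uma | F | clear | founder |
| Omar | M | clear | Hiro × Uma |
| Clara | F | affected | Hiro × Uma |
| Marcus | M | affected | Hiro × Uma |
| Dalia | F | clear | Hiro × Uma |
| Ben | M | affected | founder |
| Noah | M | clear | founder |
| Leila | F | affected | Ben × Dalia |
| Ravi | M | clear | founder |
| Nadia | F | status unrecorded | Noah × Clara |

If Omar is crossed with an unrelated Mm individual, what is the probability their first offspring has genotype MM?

Hiro is clear so carries M and passed m to Clara (mm), so Hiro is Mm.
Uma is clear so carries M and passed m to Clara (mm), so Uma is Mm.
Omar is a clear offspring of Hiro (Mm) × Uma (Mm), whose cross gives 1/4 MM : 1/2 Mm : 1/4 mm; conditioning on being clear, Omar is MM with probability 1/3, Mm with probability 2/3.
Summing over parental genotype combinations, P(offspring has genotype MM) = 1/3·1/2 + 2/3·1/4 = 1/3.

1/3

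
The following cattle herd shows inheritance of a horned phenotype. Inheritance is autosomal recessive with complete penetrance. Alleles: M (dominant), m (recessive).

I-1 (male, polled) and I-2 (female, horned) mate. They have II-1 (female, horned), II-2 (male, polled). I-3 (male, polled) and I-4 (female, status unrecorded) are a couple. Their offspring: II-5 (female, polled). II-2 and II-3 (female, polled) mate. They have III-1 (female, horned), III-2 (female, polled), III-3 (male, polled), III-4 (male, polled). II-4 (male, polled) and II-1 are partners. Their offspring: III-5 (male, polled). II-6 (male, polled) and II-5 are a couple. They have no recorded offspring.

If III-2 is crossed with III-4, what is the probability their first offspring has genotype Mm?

II-2 is polled so carries M and received m from I-2 (mm), so II-2 is Mm.
II-3 is polled so carries M and passed m to III-1 (mm), so II-3 is Mm.
III-2 is a polled offspring of II-2 (Mm) × II-3 (Mm), whose cross gives 1/4 MM : 1/2 Mm : 1/4 mm; conditioning on being polled, III-2 is MM with probability 1/3, Mm with probability 2/3.
III-4 is a polled offspring of II-2 (Mm) × II-3 (Mm), whose cross gives 1/4 MM : 1/2 Mm : 1/4 mm; conditioning on being polled, III-4 is MM with probability 1/3, Mm with probability 2/3.
Summing over parental genotype combinations, P(offspring has genotype Mm) = 2/9·1/2 + 2/9·1/2 + 4/9·1/2 = 4/9.

4/9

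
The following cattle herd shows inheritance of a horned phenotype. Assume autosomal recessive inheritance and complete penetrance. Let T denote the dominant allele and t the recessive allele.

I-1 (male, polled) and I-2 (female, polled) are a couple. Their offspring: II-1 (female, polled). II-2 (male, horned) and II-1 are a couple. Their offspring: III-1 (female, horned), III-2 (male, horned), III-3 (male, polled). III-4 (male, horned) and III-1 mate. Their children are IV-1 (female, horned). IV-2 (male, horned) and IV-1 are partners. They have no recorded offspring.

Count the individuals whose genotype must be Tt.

Obligate heterozygotes: II-1 is polled so carries T and passed t to III-1 (tt), so II-1 is Tt; III-3 is polled so carries T and received t from II-2 (tt), so III-3 is Tt.
Every other individual is either homozygous by phenotype or has at least one consistent homozygous assignment, so the count is 2.

2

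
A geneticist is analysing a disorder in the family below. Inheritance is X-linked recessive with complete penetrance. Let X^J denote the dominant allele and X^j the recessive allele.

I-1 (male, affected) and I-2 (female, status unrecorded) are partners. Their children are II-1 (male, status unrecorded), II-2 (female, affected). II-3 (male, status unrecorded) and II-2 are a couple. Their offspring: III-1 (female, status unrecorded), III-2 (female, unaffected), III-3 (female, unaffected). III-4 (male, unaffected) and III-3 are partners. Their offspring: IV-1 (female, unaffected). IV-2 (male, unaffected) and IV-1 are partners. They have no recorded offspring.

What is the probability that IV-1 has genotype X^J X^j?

1/2

III-4 is unaffected, so III-4 is X^J Y.
III-3 is unaffected so carries J and received j from II-2 (X^j X^j), so III-3 is X^J X^j.
Their cross gives offspring ratios 1/2 X^J X^J : 1/2 X^J X^j. Conditioning on IV-1 being unaffected, P(X^J X^j) = 1/2 / 1 = 1/2.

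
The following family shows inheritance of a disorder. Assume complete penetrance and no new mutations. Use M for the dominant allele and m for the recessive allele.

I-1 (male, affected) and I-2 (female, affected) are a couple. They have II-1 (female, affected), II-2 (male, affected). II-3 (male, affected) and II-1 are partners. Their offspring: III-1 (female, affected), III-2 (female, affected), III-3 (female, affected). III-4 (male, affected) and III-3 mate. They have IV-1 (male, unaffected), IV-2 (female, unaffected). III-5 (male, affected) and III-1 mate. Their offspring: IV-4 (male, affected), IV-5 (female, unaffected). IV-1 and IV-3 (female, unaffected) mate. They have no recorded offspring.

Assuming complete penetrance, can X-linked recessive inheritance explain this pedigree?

Under X-linked recessive, IV-1 (unaffected, male) cannot arise from III-4 (affected) × III-3 (affected).

No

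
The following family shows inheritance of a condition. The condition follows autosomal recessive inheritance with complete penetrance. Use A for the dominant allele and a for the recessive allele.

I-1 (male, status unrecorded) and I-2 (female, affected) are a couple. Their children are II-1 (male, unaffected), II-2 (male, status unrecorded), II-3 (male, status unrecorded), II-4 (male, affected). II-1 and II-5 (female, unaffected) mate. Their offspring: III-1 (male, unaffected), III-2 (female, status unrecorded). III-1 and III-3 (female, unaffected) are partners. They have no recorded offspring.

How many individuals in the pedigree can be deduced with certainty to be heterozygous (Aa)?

2

Obligate heterozygotes: I-1 passed A to II-1 (Aa, whose a came from I-2) and passed a to II-4 (aa), so I-1 is Aa; II-1 is unaffected so carries A and received a from I-2 (aa), so II-1 is Aa.
Every other individual is either homozygous by phenotype or has at least one consistent homozygous assignment, so the count is 2.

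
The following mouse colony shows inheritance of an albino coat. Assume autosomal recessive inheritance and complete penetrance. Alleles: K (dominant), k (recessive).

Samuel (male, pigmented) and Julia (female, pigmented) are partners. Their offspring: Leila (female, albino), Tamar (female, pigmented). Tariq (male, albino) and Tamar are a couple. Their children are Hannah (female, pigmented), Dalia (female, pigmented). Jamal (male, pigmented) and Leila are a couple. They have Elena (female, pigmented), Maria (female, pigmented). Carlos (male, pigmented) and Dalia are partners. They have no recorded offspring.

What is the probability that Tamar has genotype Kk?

1/3

Samuel is pigmented so carries K and passed k to Leila (kk), so Samuel is Kk.
Julia is pigmented so carries K and passed k to Leila (kk), so Julia is Kk.
Their cross gives offspring ratios 1/4 KK : 1/2 Kk : 1/4 kk. Conditioning on Tamar being pigmented, P(Kk) = 1/2 / 3/4 = 2/3 before taking Tamar's own offspring into account.
Tariq is albino, so Tariq is kk.
Now use Tamar's offspring. Probability of each recorded status — pigmented daughter Hannah: 1/2 if Tamar is Kk, 1 if KK; pigmented daughter Dalia: 1/2 if Tamar is Kk, 1 if KK.
Bayes: P(Kk) = 2/3·1/4 / (2/3·1/4 + 1/3·1) = 1/3.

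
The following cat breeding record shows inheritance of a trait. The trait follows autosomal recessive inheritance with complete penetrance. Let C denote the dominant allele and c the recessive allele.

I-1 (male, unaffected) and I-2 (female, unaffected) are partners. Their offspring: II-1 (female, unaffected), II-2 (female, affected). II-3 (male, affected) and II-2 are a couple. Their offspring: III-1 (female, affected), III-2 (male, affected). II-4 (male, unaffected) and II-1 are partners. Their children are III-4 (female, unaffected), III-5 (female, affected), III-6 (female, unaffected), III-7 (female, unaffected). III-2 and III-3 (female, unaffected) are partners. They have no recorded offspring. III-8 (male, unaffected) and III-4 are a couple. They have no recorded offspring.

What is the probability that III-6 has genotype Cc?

2/3

II-4 is unaffected so carries C and passed c to III-5 (cc), so II-4 is Cc.
II-1 is unaffected so carries C and passed c to III-5 (cc), so II-1 is Cc.
Their cross gives offspring ratios 1/4 CC : 1/2 Cc : 1/4 cc. Conditioning on III-6 being unaffected, P(Cc) = 1/2 / 3/4 = 2/3.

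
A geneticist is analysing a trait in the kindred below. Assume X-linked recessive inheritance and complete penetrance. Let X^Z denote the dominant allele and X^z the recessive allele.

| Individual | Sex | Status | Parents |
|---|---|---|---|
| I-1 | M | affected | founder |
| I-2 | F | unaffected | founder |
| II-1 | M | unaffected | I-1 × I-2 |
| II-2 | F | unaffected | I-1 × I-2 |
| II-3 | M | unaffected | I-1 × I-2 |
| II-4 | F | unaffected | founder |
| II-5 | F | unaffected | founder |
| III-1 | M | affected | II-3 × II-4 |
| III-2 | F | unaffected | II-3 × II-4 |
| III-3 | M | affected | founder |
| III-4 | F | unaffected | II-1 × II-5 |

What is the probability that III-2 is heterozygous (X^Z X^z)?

1/2

II-3 is unaffected, so II-3 is X^Z Y.
II-4 is unaffected so carries Z and passed z to III-1 (X^z Y), so II-4 is X^Z X^z.
Their cross gives offspring ratios 1/2 X^Z X^Z : 1/2 X^Z X^z. Conditioning on III-2 being unaffected, P(X^Z X^z) = 1/2 / 1 = 1/2.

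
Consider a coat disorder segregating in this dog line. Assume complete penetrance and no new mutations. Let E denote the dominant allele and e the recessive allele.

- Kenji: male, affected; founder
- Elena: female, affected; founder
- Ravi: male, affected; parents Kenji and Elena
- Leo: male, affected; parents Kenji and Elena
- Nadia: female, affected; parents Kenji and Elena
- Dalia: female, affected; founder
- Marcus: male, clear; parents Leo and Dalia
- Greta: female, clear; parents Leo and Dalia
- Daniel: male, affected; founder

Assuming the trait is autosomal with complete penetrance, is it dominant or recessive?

dominant

Leo and Dalia are both affected yet have a clear child Marcus. Under a recessive model two affected parents are homozygous and every child would be affected, so the trait cannot be recessive.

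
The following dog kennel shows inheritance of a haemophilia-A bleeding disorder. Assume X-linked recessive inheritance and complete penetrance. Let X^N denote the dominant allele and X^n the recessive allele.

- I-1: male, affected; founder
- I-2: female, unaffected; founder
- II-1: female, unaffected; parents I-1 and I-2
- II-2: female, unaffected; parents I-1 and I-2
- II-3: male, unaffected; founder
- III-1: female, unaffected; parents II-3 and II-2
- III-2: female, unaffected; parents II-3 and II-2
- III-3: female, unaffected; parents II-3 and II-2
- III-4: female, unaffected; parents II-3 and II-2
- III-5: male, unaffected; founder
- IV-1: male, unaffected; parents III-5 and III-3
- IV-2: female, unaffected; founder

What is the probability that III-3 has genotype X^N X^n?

1/3

II-3 is unaffected, so II-3 is X^N Y.
II-2 is unaffected so carries N and received n from I-1 (X^n Y), so II-2 is X^N X^n.
Their cross gives offspring ratios 1/2 X^N X^N : 1/2 X^N X^n. Conditioning on III-3 being unaffected, P(X^N X^n) = 1/2 / 1 = 1/2 before taking III-3's own offspring into account.
III-5 is unaffected, so III-5 is X^N Y.
Now use III-3's offspring. Probability of each recorded status — unaffected son IV-1: 1/2 if III-3 is X^N X^n, 1 if X^N X^N.
Bayes: P(X^N X^n) = 1/2·1/2 / (1/2·1/2 + 1/2·1) = 1/3.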